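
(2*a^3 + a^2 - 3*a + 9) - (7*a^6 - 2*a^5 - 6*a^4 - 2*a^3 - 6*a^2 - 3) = -7*a^6 + 2*a^5 + 6*a^4 + 4*a^3 + 7*a^2 - 3*a + 12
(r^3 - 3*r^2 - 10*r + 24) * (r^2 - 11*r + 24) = r^5 - 14*r^4 + 47*r^3 + 62*r^2 - 504*r + 576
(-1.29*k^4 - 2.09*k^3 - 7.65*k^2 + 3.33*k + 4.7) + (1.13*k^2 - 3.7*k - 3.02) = -1.29*k^4 - 2.09*k^3 - 6.52*k^2 - 0.37*k + 1.68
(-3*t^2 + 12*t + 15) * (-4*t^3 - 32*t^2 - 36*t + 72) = 12*t^5 + 48*t^4 - 336*t^3 - 1128*t^2 + 324*t + 1080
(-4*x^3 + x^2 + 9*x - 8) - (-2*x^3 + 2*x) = -2*x^3 + x^2 + 7*x - 8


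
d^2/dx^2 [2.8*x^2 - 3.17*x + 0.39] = 5.60000000000000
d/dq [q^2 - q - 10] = 2*q - 1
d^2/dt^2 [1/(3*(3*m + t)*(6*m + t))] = 2*((3*m + t)^2 + (3*m + t)*(6*m + t) + (6*m + t)^2)/(3*(3*m + t)^3*(6*m + t)^3)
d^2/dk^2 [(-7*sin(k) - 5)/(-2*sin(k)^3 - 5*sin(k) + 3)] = (-112*sin(k)^7 - 180*sin(k)^6 + 448*sin(k)^5 - 406*sin(k)^4 - 410*sin(k)^3 + 574*sin(k)^2 + 42*sin(k) + 460)/(2*sin(k)^3 + 5*sin(k) - 3)^3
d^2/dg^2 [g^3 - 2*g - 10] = 6*g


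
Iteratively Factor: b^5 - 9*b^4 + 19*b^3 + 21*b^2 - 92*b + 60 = (b - 3)*(b^4 - 6*b^3 + b^2 + 24*b - 20) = (b - 5)*(b - 3)*(b^3 - b^2 - 4*b + 4) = (b - 5)*(b - 3)*(b - 1)*(b^2 - 4) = (b - 5)*(b - 3)*(b - 2)*(b - 1)*(b + 2)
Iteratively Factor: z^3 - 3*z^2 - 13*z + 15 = (z - 1)*(z^2 - 2*z - 15) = (z - 5)*(z - 1)*(z + 3)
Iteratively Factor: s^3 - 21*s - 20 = (s + 1)*(s^2 - s - 20) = (s - 5)*(s + 1)*(s + 4)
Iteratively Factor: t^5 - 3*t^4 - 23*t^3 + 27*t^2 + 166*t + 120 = (t + 2)*(t^4 - 5*t^3 - 13*t^2 + 53*t + 60) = (t + 2)*(t + 3)*(t^3 - 8*t^2 + 11*t + 20) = (t - 4)*(t + 2)*(t + 3)*(t^2 - 4*t - 5) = (t - 4)*(t + 1)*(t + 2)*(t + 3)*(t - 5)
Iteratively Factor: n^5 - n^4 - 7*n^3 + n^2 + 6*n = (n)*(n^4 - n^3 - 7*n^2 + n + 6) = n*(n - 1)*(n^3 - 7*n - 6) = n*(n - 1)*(n + 2)*(n^2 - 2*n - 3) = n*(n - 3)*(n - 1)*(n + 2)*(n + 1)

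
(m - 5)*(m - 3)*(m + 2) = m^3 - 6*m^2 - m + 30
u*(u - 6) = u^2 - 6*u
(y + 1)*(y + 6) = y^2 + 7*y + 6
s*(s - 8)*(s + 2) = s^3 - 6*s^2 - 16*s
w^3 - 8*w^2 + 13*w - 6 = (w - 6)*(w - 1)^2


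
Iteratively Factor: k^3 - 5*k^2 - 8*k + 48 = (k + 3)*(k^2 - 8*k + 16) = (k - 4)*(k + 3)*(k - 4)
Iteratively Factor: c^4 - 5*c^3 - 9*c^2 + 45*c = (c)*(c^3 - 5*c^2 - 9*c + 45) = c*(c - 3)*(c^2 - 2*c - 15) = c*(c - 5)*(c - 3)*(c + 3)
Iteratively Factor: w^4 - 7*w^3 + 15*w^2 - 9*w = (w - 1)*(w^3 - 6*w^2 + 9*w) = (w - 3)*(w - 1)*(w^2 - 3*w) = (w - 3)^2*(w - 1)*(w)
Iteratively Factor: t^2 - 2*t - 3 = (t + 1)*(t - 3)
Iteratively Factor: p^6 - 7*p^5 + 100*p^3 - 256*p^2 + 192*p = (p)*(p^5 - 7*p^4 + 100*p^2 - 256*p + 192) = p*(p - 2)*(p^4 - 5*p^3 - 10*p^2 + 80*p - 96) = p*(p - 2)*(p + 4)*(p^3 - 9*p^2 + 26*p - 24) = p*(p - 2)^2*(p + 4)*(p^2 - 7*p + 12) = p*(p - 4)*(p - 2)^2*(p + 4)*(p - 3)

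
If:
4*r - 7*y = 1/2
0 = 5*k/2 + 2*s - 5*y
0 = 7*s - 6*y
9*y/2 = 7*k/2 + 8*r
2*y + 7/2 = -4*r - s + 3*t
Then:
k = -92/987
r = 1/1128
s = -20/329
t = 362/329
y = -10/141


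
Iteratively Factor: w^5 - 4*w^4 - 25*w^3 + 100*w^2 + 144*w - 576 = (w - 4)*(w^4 - 25*w^2 + 144) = (w - 4)*(w - 3)*(w^3 + 3*w^2 - 16*w - 48) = (w - 4)*(w - 3)*(w + 4)*(w^2 - w - 12) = (w - 4)*(w - 3)*(w + 3)*(w + 4)*(w - 4)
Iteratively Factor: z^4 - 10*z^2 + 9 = (z + 1)*(z^3 - z^2 - 9*z + 9) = (z + 1)*(z + 3)*(z^2 - 4*z + 3) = (z - 1)*(z + 1)*(z + 3)*(z - 3)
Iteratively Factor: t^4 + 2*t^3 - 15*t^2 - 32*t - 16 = (t - 4)*(t^3 + 6*t^2 + 9*t + 4) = (t - 4)*(t + 1)*(t^2 + 5*t + 4) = (t - 4)*(t + 1)*(t + 4)*(t + 1)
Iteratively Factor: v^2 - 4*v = (v - 4)*(v)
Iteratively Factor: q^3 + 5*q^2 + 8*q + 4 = (q + 2)*(q^2 + 3*q + 2) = (q + 1)*(q + 2)*(q + 2)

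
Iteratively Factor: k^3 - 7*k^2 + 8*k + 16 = (k + 1)*(k^2 - 8*k + 16) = (k - 4)*(k + 1)*(k - 4)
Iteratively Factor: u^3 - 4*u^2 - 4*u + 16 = (u - 4)*(u^2 - 4) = (u - 4)*(u - 2)*(u + 2)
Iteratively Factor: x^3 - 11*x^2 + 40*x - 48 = (x - 4)*(x^2 - 7*x + 12) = (x - 4)^2*(x - 3)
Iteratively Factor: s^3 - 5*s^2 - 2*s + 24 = (s - 3)*(s^2 - 2*s - 8) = (s - 4)*(s - 3)*(s + 2)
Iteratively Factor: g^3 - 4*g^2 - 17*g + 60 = (g + 4)*(g^2 - 8*g + 15) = (g - 5)*(g + 4)*(g - 3)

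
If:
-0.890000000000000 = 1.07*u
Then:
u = -0.83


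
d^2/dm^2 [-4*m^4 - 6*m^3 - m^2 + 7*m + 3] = -48*m^2 - 36*m - 2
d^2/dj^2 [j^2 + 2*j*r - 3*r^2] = 2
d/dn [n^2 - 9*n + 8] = 2*n - 9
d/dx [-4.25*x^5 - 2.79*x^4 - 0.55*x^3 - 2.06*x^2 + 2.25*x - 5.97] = -21.25*x^4 - 11.16*x^3 - 1.65*x^2 - 4.12*x + 2.25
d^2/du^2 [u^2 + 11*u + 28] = 2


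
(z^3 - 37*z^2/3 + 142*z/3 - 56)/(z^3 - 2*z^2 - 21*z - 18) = (3*z^2 - 19*z + 28)/(3*(z^2 + 4*z + 3))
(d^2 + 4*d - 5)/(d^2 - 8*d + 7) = (d + 5)/(d - 7)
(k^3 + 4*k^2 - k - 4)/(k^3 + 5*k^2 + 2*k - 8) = (k + 1)/(k + 2)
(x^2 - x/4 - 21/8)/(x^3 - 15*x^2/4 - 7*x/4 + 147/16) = 2/(2*x - 7)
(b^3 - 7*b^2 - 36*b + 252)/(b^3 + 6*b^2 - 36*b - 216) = (b - 7)/(b + 6)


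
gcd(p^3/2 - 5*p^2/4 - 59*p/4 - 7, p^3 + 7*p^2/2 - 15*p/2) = 1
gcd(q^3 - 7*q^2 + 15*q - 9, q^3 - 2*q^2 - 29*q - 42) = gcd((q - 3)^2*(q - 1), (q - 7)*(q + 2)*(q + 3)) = 1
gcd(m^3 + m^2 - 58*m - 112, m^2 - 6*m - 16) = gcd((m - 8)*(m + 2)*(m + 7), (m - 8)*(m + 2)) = m^2 - 6*m - 16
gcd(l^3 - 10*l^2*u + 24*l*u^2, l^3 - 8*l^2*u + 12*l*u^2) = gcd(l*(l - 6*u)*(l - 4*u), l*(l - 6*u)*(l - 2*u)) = -l^2 + 6*l*u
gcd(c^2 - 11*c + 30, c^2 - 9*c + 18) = c - 6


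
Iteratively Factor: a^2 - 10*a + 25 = (a - 5)*(a - 5)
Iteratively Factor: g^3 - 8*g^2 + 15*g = (g)*(g^2 - 8*g + 15) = g*(g - 5)*(g - 3)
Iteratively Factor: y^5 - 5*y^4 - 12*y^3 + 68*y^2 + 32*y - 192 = (y - 4)*(y^4 - y^3 - 16*y^2 + 4*y + 48) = (y - 4)*(y - 2)*(y^3 + y^2 - 14*y - 24) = (y - 4)^2*(y - 2)*(y^2 + 5*y + 6) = (y - 4)^2*(y - 2)*(y + 2)*(y + 3)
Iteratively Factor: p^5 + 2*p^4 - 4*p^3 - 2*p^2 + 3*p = (p + 1)*(p^4 + p^3 - 5*p^2 + 3*p) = (p - 1)*(p + 1)*(p^3 + 2*p^2 - 3*p) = (p - 1)*(p + 1)*(p + 3)*(p^2 - p) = (p - 1)^2*(p + 1)*(p + 3)*(p)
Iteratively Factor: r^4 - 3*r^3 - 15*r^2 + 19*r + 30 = (r - 2)*(r^3 - r^2 - 17*r - 15) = (r - 5)*(r - 2)*(r^2 + 4*r + 3) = (r - 5)*(r - 2)*(r + 3)*(r + 1)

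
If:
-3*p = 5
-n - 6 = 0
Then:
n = -6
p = -5/3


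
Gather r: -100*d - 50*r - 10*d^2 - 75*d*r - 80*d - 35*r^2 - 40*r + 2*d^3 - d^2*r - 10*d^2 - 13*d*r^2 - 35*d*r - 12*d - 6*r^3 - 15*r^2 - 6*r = 2*d^3 - 20*d^2 - 192*d - 6*r^3 + r^2*(-13*d - 50) + r*(-d^2 - 110*d - 96)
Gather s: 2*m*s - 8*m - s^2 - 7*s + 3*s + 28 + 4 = -8*m - s^2 + s*(2*m - 4) + 32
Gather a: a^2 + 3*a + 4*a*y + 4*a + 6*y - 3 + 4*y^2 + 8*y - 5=a^2 + a*(4*y + 7) + 4*y^2 + 14*y - 8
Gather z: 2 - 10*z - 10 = -10*z - 8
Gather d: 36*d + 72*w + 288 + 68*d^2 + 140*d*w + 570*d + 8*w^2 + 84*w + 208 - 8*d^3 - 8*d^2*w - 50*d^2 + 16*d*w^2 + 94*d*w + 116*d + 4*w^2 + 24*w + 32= -8*d^3 + d^2*(18 - 8*w) + d*(16*w^2 + 234*w + 722) + 12*w^2 + 180*w + 528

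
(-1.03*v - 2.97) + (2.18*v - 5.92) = 1.15*v - 8.89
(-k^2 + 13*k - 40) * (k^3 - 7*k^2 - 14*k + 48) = -k^5 + 20*k^4 - 117*k^3 + 50*k^2 + 1184*k - 1920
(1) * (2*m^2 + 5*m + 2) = 2*m^2 + 5*m + 2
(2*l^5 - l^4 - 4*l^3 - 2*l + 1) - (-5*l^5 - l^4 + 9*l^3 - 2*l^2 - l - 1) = 7*l^5 - 13*l^3 + 2*l^2 - l + 2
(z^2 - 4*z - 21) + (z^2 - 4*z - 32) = 2*z^2 - 8*z - 53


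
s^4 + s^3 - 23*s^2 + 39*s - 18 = (s - 3)*(s - 1)^2*(s + 6)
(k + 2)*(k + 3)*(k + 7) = k^3 + 12*k^2 + 41*k + 42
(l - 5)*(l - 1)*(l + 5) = l^3 - l^2 - 25*l + 25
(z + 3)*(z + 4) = z^2 + 7*z + 12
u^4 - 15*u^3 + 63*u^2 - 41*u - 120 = (u - 8)*(u - 5)*(u - 3)*(u + 1)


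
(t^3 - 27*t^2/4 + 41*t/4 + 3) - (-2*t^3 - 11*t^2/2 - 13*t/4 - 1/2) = 3*t^3 - 5*t^2/4 + 27*t/2 + 7/2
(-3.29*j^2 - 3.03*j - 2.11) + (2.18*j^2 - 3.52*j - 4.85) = -1.11*j^2 - 6.55*j - 6.96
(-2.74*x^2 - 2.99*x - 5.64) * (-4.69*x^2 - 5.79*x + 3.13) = 12.8506*x^4 + 29.8877*x^3 + 35.1875*x^2 + 23.2969*x - 17.6532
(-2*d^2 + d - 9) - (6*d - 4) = -2*d^2 - 5*d - 5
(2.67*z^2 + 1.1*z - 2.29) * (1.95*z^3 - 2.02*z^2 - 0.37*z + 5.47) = 5.2065*z^5 - 3.2484*z^4 - 7.6754*z^3 + 18.8237*z^2 + 6.8643*z - 12.5263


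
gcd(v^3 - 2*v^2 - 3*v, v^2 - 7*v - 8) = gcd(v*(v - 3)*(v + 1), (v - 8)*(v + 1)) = v + 1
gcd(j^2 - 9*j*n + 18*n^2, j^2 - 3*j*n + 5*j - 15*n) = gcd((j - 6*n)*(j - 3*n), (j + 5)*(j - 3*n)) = j - 3*n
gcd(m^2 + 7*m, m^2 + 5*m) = m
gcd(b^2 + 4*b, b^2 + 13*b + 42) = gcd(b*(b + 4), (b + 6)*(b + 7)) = 1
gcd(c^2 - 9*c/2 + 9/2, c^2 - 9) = c - 3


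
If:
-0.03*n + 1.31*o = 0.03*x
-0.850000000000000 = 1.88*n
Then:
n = -0.45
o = 0.0229007633587786*x - 0.0103540685398733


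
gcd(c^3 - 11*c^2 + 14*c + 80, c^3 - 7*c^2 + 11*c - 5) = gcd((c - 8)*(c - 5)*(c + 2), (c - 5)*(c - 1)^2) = c - 5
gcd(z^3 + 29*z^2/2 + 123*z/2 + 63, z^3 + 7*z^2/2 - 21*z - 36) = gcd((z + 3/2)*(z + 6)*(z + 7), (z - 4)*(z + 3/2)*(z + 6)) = z^2 + 15*z/2 + 9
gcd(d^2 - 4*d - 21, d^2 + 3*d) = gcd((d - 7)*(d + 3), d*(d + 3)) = d + 3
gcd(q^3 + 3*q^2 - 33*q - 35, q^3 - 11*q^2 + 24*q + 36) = q + 1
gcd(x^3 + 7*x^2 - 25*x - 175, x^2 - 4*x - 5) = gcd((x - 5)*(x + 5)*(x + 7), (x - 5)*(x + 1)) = x - 5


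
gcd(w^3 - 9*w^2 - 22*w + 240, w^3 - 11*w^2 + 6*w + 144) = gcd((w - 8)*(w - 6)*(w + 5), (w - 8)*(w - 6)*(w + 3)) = w^2 - 14*w + 48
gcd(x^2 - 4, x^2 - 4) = x^2 - 4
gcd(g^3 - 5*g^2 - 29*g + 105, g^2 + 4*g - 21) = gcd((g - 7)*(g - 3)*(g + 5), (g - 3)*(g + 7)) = g - 3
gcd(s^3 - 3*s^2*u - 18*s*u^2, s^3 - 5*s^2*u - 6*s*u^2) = s^2 - 6*s*u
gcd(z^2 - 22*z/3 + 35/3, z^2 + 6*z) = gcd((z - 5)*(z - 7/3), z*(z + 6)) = 1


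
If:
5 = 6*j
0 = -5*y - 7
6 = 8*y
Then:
No Solution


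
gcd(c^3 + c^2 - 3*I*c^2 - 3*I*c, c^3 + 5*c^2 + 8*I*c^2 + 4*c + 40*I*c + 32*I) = c + 1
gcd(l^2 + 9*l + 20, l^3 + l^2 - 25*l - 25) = l + 5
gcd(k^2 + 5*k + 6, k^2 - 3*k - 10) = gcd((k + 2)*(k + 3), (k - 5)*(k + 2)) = k + 2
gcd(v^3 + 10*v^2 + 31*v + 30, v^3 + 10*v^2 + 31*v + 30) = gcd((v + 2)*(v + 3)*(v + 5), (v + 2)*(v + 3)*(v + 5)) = v^3 + 10*v^2 + 31*v + 30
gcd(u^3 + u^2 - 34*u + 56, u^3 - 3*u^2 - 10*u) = 1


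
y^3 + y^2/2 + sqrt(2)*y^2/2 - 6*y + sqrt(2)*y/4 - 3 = (y + 1/2)*(y - 3*sqrt(2)/2)*(y + 2*sqrt(2))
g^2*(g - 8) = g^3 - 8*g^2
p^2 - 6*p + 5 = (p - 5)*(p - 1)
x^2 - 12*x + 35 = (x - 7)*(x - 5)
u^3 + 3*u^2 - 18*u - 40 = (u - 4)*(u + 2)*(u + 5)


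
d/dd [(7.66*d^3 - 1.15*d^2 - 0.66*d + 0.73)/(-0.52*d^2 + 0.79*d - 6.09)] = (-3.9832*d^4 + 12.1028*d^3 - 141.1999*d^2 + 14.7662*d + 3.4427)/(0.2704*d^4 - 0.8216*d^3 + 6.9577*d^2 - 9.6222*d + 37.0881)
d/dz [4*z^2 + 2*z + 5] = 8*z + 2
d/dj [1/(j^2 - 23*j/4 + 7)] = 4*(23 - 8*j)/(4*j^2 - 23*j + 28)^2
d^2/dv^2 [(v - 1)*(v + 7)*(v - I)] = 6*v + 12 - 2*I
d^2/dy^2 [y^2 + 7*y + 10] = 2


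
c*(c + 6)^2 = c^3 + 12*c^2 + 36*c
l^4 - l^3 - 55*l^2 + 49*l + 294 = (l - 7)*(l - 3)*(l + 2)*(l + 7)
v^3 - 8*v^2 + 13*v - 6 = (v - 6)*(v - 1)^2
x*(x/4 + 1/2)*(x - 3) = x^3/4 - x^2/4 - 3*x/2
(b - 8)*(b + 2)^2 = b^3 - 4*b^2 - 28*b - 32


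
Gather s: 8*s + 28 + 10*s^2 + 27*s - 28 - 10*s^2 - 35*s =0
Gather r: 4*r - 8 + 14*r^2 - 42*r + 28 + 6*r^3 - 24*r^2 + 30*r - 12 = 6*r^3 - 10*r^2 - 8*r + 8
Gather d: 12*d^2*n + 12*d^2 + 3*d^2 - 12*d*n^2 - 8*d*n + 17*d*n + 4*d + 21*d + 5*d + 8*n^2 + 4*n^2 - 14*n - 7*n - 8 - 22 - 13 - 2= d^2*(12*n + 15) + d*(-12*n^2 + 9*n + 30) + 12*n^2 - 21*n - 45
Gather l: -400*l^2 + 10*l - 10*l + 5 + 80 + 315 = 400 - 400*l^2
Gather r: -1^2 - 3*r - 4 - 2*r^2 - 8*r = -2*r^2 - 11*r - 5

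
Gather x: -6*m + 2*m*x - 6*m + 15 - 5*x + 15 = -12*m + x*(2*m - 5) + 30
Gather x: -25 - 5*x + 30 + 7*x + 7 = 2*x + 12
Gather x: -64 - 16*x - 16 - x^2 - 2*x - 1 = -x^2 - 18*x - 81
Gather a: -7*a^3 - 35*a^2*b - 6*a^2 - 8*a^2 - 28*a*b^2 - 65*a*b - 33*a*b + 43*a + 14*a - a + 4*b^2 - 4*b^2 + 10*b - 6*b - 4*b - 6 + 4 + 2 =-7*a^3 + a^2*(-35*b - 14) + a*(-28*b^2 - 98*b + 56)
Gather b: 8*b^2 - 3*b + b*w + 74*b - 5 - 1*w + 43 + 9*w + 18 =8*b^2 + b*(w + 71) + 8*w + 56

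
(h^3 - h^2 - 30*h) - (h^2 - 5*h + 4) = h^3 - 2*h^2 - 25*h - 4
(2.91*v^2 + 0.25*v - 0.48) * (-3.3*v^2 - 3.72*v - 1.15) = -9.603*v^4 - 11.6502*v^3 - 2.6925*v^2 + 1.4981*v + 0.552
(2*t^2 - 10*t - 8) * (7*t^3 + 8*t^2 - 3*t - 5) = 14*t^5 - 54*t^4 - 142*t^3 - 44*t^2 + 74*t + 40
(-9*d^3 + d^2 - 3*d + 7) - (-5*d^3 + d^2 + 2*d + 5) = -4*d^3 - 5*d + 2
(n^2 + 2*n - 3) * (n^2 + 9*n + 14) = n^4 + 11*n^3 + 29*n^2 + n - 42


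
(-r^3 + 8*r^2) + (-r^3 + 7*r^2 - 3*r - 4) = -2*r^3 + 15*r^2 - 3*r - 4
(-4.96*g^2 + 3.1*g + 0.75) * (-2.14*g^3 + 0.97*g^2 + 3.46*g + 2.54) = 10.6144*g^5 - 11.4452*g^4 - 15.7596*g^3 - 1.1449*g^2 + 10.469*g + 1.905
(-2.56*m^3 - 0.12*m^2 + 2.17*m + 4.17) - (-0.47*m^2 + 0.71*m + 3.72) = -2.56*m^3 + 0.35*m^2 + 1.46*m + 0.45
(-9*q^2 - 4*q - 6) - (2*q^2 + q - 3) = -11*q^2 - 5*q - 3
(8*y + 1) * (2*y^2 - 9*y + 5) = 16*y^3 - 70*y^2 + 31*y + 5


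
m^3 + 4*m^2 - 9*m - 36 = (m - 3)*(m + 3)*(m + 4)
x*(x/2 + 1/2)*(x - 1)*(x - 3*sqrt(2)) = x^4/2 - 3*sqrt(2)*x^3/2 - x^2/2 + 3*sqrt(2)*x/2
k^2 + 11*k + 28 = (k + 4)*(k + 7)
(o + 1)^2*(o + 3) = o^3 + 5*o^2 + 7*o + 3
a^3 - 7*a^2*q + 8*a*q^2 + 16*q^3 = (a - 4*q)^2*(a + q)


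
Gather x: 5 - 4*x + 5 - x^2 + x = -x^2 - 3*x + 10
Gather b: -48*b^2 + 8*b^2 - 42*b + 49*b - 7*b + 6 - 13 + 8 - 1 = -40*b^2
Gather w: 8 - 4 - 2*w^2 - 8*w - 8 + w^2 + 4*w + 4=-w^2 - 4*w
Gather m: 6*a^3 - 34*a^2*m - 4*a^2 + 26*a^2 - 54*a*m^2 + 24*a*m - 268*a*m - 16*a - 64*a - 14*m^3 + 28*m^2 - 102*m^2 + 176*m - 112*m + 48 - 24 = 6*a^3 + 22*a^2 - 80*a - 14*m^3 + m^2*(-54*a - 74) + m*(-34*a^2 - 244*a + 64) + 24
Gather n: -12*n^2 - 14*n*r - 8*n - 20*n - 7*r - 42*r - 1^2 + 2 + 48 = -12*n^2 + n*(-14*r - 28) - 49*r + 49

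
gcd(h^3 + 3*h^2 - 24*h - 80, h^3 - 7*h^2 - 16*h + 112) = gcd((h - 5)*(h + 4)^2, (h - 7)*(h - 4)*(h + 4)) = h + 4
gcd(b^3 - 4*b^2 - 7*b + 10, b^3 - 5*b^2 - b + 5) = b^2 - 6*b + 5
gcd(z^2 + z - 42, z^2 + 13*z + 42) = z + 7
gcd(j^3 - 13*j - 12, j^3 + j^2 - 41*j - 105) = j + 3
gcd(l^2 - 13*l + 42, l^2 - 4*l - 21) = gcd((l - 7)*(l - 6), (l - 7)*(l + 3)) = l - 7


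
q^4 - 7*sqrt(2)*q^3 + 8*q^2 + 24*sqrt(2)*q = q*(q - 6*sqrt(2))*(q - 2*sqrt(2))*(q + sqrt(2))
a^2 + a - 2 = (a - 1)*(a + 2)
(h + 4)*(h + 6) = h^2 + 10*h + 24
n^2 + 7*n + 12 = (n + 3)*(n + 4)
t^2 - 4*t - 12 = (t - 6)*(t + 2)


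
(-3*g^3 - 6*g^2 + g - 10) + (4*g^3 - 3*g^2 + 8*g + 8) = g^3 - 9*g^2 + 9*g - 2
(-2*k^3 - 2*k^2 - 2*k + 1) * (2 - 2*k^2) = 4*k^5 + 4*k^4 - 6*k^2 - 4*k + 2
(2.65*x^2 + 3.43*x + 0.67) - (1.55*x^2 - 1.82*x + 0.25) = 1.1*x^2 + 5.25*x + 0.42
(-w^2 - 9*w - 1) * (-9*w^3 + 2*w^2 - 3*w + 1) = 9*w^5 + 79*w^4 - 6*w^3 + 24*w^2 - 6*w - 1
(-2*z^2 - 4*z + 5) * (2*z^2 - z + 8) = -4*z^4 - 6*z^3 - 2*z^2 - 37*z + 40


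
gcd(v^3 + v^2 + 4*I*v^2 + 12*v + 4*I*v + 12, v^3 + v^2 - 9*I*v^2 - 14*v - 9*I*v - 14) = v^2 + v*(1 - 2*I) - 2*I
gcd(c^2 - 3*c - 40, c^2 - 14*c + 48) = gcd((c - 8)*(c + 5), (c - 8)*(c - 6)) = c - 8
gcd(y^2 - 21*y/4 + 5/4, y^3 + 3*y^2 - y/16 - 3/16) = y - 1/4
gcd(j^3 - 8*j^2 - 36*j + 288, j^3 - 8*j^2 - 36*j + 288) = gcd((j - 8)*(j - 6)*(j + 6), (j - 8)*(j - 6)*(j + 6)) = j^3 - 8*j^2 - 36*j + 288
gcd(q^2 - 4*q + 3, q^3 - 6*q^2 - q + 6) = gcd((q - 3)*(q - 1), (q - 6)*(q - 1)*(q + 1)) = q - 1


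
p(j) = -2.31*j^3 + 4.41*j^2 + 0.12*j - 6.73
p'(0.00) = 0.12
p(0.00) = -6.73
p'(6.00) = -196.44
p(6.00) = -346.21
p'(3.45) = -51.94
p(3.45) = -48.68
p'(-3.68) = -126.19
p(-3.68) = 167.67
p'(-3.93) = -141.58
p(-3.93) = 201.12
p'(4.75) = -114.34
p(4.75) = -154.23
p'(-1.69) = -34.58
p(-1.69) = 16.81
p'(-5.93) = -295.88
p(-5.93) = 629.33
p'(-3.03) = -90.23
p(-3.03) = 97.65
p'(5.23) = -143.31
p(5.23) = -215.93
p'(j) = -6.93*j^2 + 8.82*j + 0.12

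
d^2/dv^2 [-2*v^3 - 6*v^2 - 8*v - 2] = -12*v - 12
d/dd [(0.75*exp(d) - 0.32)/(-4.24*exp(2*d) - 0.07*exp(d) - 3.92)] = (3.18*exp(2*d) - 2.7136*exp(d) - 2.9624)*exp(d)/(17.9776*exp(4*d) + 0.5936*exp(3*d) + 33.2465*exp(2*d) + 0.5488*exp(d) + 15.3664)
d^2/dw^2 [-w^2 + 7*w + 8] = -2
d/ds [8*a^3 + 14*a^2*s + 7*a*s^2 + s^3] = 14*a^2 + 14*a*s + 3*s^2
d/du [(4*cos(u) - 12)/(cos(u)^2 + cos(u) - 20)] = 4*(cos(u)^2 - 6*cos(u) + 17)*sin(u)/(cos(u)^2 + cos(u) - 20)^2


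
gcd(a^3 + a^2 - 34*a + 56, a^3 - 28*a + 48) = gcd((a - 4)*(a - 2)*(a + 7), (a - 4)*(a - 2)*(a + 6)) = a^2 - 6*a + 8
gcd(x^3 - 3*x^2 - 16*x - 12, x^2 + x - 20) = 1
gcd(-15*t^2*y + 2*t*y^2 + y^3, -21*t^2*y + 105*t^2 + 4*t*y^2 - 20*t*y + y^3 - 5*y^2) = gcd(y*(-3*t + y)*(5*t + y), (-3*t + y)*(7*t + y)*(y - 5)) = -3*t + y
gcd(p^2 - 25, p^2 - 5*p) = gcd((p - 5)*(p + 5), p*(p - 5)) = p - 5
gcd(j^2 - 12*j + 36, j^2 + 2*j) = 1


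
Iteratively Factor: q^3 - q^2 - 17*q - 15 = (q - 5)*(q^2 + 4*q + 3) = (q - 5)*(q + 3)*(q + 1)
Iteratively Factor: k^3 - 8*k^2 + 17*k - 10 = (k - 5)*(k^2 - 3*k + 2) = (k - 5)*(k - 1)*(k - 2)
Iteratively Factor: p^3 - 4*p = (p)*(p^2 - 4) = p*(p - 2)*(p + 2)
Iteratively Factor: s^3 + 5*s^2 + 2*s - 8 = (s + 2)*(s^2 + 3*s - 4) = (s + 2)*(s + 4)*(s - 1)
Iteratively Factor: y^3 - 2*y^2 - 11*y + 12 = (y + 3)*(y^2 - 5*y + 4) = (y - 4)*(y + 3)*(y - 1)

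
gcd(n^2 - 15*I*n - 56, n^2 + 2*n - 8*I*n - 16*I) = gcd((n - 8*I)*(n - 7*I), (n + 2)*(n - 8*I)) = n - 8*I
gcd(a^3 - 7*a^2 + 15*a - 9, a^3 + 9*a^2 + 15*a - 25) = a - 1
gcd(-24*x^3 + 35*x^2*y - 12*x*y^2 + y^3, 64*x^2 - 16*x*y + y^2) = 8*x - y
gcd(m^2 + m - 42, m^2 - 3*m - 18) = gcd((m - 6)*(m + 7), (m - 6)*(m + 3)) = m - 6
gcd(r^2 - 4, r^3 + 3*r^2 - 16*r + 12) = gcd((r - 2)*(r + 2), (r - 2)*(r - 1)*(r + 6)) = r - 2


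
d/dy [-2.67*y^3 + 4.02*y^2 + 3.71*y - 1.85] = -8.01*y^2 + 8.04*y + 3.71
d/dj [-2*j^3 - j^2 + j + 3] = -6*j^2 - 2*j + 1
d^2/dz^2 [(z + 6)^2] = 2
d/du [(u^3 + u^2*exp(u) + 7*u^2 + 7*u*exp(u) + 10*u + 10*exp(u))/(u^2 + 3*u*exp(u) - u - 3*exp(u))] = (-(3*u*exp(u) + 2*u - 1)*(u^3 + u^2*exp(u) + 7*u^2 + 7*u*exp(u) + 10*u + 10*exp(u)) + (u^2 + 3*u*exp(u) - u - 3*exp(u))*(u^2*exp(u) + 3*u^2 + 9*u*exp(u) + 14*u + 17*exp(u) + 10))/(u^2 + 3*u*exp(u) - u - 3*exp(u))^2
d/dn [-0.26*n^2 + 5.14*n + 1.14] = 5.14 - 0.52*n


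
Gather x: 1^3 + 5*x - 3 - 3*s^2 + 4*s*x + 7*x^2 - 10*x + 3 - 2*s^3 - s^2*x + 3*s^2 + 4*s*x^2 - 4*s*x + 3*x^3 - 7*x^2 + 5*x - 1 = -2*s^3 - s^2*x + 4*s*x^2 + 3*x^3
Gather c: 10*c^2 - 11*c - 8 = 10*c^2 - 11*c - 8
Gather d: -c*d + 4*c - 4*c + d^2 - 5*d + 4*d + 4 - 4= d^2 + d*(-c - 1)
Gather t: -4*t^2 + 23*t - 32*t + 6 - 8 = -4*t^2 - 9*t - 2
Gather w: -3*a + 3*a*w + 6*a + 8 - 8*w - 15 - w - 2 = 3*a + w*(3*a - 9) - 9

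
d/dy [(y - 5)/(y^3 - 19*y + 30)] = (y^3 - 19*y - (y - 5)*(3*y^2 - 19) + 30)/(y^3 - 19*y + 30)^2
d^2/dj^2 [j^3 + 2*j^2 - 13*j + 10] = 6*j + 4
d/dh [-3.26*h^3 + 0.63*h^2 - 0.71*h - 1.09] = -9.78*h^2 + 1.26*h - 0.71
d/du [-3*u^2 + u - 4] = 1 - 6*u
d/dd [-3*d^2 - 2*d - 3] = -6*d - 2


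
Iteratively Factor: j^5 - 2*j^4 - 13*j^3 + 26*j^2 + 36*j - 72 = (j - 2)*(j^4 - 13*j^2 + 36) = (j - 2)*(j + 3)*(j^3 - 3*j^2 - 4*j + 12) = (j - 2)*(j + 2)*(j + 3)*(j^2 - 5*j + 6) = (j - 2)^2*(j + 2)*(j + 3)*(j - 3)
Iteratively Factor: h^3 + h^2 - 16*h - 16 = (h + 1)*(h^2 - 16) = (h + 1)*(h + 4)*(h - 4)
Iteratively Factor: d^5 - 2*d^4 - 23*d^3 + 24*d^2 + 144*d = (d - 4)*(d^4 + 2*d^3 - 15*d^2 - 36*d) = (d - 4)^2*(d^3 + 6*d^2 + 9*d) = d*(d - 4)^2*(d^2 + 6*d + 9) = d*(d - 4)^2*(d + 3)*(d + 3)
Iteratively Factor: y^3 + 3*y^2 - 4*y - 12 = (y - 2)*(y^2 + 5*y + 6) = (y - 2)*(y + 2)*(y + 3)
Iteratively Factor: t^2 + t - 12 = (t + 4)*(t - 3)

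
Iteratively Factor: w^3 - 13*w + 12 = (w + 4)*(w^2 - 4*w + 3) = (w - 3)*(w + 4)*(w - 1)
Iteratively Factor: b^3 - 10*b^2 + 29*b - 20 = (b - 1)*(b^2 - 9*b + 20) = (b - 5)*(b - 1)*(b - 4)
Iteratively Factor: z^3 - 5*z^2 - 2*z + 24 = (z + 2)*(z^2 - 7*z + 12) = (z - 4)*(z + 2)*(z - 3)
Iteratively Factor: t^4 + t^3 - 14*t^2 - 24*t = (t)*(t^3 + t^2 - 14*t - 24) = t*(t + 3)*(t^2 - 2*t - 8) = t*(t + 2)*(t + 3)*(t - 4)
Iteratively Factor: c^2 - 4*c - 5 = (c + 1)*(c - 5)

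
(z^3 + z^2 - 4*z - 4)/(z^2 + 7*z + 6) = (z^2 - 4)/(z + 6)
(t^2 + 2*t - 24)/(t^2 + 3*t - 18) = (t - 4)/(t - 3)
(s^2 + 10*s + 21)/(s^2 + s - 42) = (s + 3)/(s - 6)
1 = 1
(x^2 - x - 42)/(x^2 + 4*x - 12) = (x - 7)/(x - 2)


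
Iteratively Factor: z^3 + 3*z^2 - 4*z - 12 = (z + 2)*(z^2 + z - 6) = (z + 2)*(z + 3)*(z - 2)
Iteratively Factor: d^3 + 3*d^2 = (d)*(d^2 + 3*d) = d*(d + 3)*(d)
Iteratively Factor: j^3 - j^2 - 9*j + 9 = (j + 3)*(j^2 - 4*j + 3) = (j - 3)*(j + 3)*(j - 1)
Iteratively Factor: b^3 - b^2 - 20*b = (b - 5)*(b^2 + 4*b) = (b - 5)*(b + 4)*(b)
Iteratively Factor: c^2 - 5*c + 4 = (c - 4)*(c - 1)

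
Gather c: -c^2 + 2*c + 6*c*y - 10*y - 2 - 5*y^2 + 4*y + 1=-c^2 + c*(6*y + 2) - 5*y^2 - 6*y - 1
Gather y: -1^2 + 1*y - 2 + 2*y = 3*y - 3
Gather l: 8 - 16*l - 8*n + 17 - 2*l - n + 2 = -18*l - 9*n + 27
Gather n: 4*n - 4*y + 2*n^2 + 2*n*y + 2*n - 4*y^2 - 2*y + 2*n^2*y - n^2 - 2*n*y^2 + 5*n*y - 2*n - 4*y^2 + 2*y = n^2*(2*y + 1) + n*(-2*y^2 + 7*y + 4) - 8*y^2 - 4*y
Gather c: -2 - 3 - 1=-6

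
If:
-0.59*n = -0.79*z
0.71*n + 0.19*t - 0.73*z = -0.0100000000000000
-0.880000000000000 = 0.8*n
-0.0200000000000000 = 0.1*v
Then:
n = -1.10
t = 0.90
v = -0.20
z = -0.82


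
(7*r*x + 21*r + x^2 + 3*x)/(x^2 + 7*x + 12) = (7*r + x)/(x + 4)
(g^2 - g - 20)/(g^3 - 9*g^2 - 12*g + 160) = 1/(g - 8)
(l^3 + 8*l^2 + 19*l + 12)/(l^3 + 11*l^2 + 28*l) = (l^2 + 4*l + 3)/(l*(l + 7))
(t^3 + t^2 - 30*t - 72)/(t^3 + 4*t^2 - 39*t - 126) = (t + 4)/(t + 7)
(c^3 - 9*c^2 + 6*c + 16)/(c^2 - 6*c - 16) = (c^2 - c - 2)/(c + 2)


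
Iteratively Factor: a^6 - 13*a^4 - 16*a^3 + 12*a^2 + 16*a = (a - 1)*(a^5 + a^4 - 12*a^3 - 28*a^2 - 16*a) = (a - 1)*(a + 2)*(a^4 - a^3 - 10*a^2 - 8*a) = (a - 1)*(a + 1)*(a + 2)*(a^3 - 2*a^2 - 8*a) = a*(a - 1)*(a + 1)*(a + 2)*(a^2 - 2*a - 8) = a*(a - 1)*(a + 1)*(a + 2)^2*(a - 4)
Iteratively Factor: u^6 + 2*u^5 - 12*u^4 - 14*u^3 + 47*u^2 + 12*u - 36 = (u - 2)*(u^5 + 4*u^4 - 4*u^3 - 22*u^2 + 3*u + 18) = (u - 2)*(u + 3)*(u^4 + u^3 - 7*u^2 - u + 6) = (u - 2)*(u + 1)*(u + 3)*(u^3 - 7*u + 6) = (u - 2)*(u - 1)*(u + 1)*(u + 3)*(u^2 + u - 6) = (u - 2)^2*(u - 1)*(u + 1)*(u + 3)*(u + 3)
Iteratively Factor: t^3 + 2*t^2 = (t)*(t^2 + 2*t) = t^2*(t + 2)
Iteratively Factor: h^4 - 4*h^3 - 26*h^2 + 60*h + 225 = (h + 3)*(h^3 - 7*h^2 - 5*h + 75) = (h - 5)*(h + 3)*(h^2 - 2*h - 15) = (h - 5)*(h + 3)^2*(h - 5)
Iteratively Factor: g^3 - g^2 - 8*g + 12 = (g - 2)*(g^2 + g - 6) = (g - 2)*(g + 3)*(g - 2)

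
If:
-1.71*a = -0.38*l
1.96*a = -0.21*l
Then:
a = 0.00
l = 0.00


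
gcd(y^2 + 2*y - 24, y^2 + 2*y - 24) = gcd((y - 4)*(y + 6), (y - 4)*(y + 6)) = y^2 + 2*y - 24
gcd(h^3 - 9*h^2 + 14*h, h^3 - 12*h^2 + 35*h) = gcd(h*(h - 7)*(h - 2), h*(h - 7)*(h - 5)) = h^2 - 7*h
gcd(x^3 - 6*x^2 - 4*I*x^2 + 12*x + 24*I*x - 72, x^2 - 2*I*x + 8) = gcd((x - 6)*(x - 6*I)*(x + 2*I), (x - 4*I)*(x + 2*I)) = x + 2*I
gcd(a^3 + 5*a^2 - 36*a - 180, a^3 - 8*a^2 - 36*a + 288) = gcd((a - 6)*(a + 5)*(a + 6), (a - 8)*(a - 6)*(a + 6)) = a^2 - 36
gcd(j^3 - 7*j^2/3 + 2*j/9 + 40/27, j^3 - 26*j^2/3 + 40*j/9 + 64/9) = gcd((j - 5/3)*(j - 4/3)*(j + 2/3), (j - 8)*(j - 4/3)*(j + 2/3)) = j^2 - 2*j/3 - 8/9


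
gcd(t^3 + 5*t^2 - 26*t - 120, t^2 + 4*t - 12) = t + 6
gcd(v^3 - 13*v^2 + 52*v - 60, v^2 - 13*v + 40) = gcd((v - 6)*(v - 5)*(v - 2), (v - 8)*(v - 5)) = v - 5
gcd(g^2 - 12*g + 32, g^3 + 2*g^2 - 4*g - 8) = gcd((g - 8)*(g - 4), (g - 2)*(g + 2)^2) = 1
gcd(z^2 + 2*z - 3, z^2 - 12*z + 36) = 1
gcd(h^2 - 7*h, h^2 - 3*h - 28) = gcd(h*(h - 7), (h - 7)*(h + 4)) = h - 7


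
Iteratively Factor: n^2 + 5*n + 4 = (n + 4)*(n + 1)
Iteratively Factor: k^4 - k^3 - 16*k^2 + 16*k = (k - 1)*(k^3 - 16*k) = k*(k - 1)*(k^2 - 16) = k*(k - 4)*(k - 1)*(k + 4)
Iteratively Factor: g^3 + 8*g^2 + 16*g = (g + 4)*(g^2 + 4*g) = g*(g + 4)*(g + 4)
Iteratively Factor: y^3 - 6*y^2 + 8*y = (y - 4)*(y^2 - 2*y) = y*(y - 4)*(y - 2)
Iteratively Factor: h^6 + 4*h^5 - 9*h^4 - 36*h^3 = (h)*(h^5 + 4*h^4 - 9*h^3 - 36*h^2) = h*(h + 3)*(h^4 + h^3 - 12*h^2) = h*(h - 3)*(h + 3)*(h^3 + 4*h^2) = h*(h - 3)*(h + 3)*(h + 4)*(h^2) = h^2*(h - 3)*(h + 3)*(h + 4)*(h)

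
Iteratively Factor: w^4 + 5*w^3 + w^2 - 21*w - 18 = (w + 3)*(w^3 + 2*w^2 - 5*w - 6) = (w + 3)^2*(w^2 - w - 2) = (w - 2)*(w + 3)^2*(w + 1)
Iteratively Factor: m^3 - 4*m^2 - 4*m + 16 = (m - 4)*(m^2 - 4) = (m - 4)*(m - 2)*(m + 2)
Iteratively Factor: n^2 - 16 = (n - 4)*(n + 4)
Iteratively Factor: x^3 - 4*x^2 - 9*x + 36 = (x - 4)*(x^2 - 9) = (x - 4)*(x - 3)*(x + 3)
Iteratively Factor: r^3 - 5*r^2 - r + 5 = (r - 5)*(r^2 - 1) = (r - 5)*(r - 1)*(r + 1)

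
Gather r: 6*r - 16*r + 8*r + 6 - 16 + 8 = -2*r - 2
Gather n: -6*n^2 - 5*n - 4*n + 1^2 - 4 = -6*n^2 - 9*n - 3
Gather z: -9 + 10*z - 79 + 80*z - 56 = 90*z - 144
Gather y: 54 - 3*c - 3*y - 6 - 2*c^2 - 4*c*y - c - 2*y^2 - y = -2*c^2 - 4*c - 2*y^2 + y*(-4*c - 4) + 48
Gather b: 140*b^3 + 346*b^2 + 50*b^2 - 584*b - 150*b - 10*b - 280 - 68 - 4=140*b^3 + 396*b^2 - 744*b - 352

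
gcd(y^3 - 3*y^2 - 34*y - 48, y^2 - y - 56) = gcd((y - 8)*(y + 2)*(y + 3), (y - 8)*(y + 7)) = y - 8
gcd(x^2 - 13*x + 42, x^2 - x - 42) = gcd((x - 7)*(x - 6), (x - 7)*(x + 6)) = x - 7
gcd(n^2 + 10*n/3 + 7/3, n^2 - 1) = n + 1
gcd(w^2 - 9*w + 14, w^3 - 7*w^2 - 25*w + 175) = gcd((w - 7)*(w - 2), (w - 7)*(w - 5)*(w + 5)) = w - 7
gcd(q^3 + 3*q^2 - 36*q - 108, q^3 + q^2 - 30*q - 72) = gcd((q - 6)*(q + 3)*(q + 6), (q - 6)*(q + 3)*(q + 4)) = q^2 - 3*q - 18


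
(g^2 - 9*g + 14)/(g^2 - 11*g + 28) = (g - 2)/(g - 4)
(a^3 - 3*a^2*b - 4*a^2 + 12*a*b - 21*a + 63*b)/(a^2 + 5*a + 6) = (a^2 - 3*a*b - 7*a + 21*b)/(a + 2)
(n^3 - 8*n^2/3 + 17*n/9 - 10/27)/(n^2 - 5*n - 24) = (-27*n^3 + 72*n^2 - 51*n + 10)/(27*(-n^2 + 5*n + 24))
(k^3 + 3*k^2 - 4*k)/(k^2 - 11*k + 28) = k*(k^2 + 3*k - 4)/(k^2 - 11*k + 28)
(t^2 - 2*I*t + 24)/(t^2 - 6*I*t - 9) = (-t^2 + 2*I*t - 24)/(-t^2 + 6*I*t + 9)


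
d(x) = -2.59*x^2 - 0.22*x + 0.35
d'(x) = -5.18*x - 0.22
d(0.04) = 0.34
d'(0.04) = -0.43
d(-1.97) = -9.27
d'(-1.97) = 9.98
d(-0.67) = -0.67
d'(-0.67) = 3.25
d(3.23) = -27.38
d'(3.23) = -16.95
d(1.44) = -5.34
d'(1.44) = -7.68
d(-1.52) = -5.30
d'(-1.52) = 7.65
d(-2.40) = -14.04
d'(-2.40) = 12.21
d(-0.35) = 0.11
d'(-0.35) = 1.59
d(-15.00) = -579.10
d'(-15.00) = 77.48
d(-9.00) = -207.46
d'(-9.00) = 46.40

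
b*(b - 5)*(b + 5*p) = b^3 + 5*b^2*p - 5*b^2 - 25*b*p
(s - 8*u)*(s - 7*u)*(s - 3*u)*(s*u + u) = s^4*u - 18*s^3*u^2 + s^3*u + 101*s^2*u^3 - 18*s^2*u^2 - 168*s*u^4 + 101*s*u^3 - 168*u^4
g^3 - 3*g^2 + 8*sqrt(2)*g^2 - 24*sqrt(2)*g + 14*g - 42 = (g - 3)*(g + sqrt(2))*(g + 7*sqrt(2))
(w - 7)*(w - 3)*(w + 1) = w^3 - 9*w^2 + 11*w + 21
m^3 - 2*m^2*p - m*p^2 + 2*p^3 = (m - 2*p)*(m - p)*(m + p)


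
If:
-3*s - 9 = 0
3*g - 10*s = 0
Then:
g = -10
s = -3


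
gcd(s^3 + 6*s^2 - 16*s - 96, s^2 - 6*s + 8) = s - 4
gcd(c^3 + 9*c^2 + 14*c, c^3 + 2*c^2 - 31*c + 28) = c + 7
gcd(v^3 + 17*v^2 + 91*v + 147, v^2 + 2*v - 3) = v + 3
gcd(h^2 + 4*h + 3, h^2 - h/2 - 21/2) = h + 3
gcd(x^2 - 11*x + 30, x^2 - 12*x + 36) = x - 6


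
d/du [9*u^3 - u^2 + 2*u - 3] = 27*u^2 - 2*u + 2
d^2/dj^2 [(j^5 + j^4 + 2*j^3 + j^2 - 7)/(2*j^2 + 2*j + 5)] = 2*(12*j^7 + 36*j^6 + 126*j^5 + 192*j^4 + 314*j^3 + 96*j^2 + 66*j + 67)/(8*j^6 + 24*j^5 + 84*j^4 + 128*j^3 + 210*j^2 + 150*j + 125)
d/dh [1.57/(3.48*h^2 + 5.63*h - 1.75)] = (-10.9272*h - 8.8391)/(3.48*h^2 + 5.63*h - 1.75)^2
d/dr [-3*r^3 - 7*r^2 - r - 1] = -9*r^2 - 14*r - 1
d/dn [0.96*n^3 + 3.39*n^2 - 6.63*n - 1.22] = 2.88*n^2 + 6.78*n - 6.63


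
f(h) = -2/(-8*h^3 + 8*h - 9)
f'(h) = -2*(24*h^2 - 8)/(-8*h^3 + 8*h - 9)^2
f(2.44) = 0.02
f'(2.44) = -0.02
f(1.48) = 0.09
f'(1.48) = -0.17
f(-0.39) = 0.17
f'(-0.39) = 0.06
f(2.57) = 0.02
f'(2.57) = -0.02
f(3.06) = 0.01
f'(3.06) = -0.01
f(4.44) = 0.00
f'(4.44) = -0.00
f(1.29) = 0.13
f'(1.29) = -0.25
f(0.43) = 0.32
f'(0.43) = 0.19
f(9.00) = 0.00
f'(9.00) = 0.00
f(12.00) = 0.00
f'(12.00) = 0.00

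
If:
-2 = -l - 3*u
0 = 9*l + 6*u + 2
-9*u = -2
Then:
No Solution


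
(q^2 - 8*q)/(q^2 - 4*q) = (q - 8)/(q - 4)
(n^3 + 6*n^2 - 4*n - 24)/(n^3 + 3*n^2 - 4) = (n^2 + 4*n - 12)/(n^2 + n - 2)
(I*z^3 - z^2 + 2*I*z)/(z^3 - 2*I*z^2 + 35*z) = (I*z^2 - z + 2*I)/(z^2 - 2*I*z + 35)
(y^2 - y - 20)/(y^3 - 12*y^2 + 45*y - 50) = (y + 4)/(y^2 - 7*y + 10)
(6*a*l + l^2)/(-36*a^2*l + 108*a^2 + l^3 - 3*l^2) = -l/(6*a*l - 18*a - l^2 + 3*l)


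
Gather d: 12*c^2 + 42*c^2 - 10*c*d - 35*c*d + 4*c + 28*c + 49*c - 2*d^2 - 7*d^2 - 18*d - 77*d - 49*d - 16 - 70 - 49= 54*c^2 + 81*c - 9*d^2 + d*(-45*c - 144) - 135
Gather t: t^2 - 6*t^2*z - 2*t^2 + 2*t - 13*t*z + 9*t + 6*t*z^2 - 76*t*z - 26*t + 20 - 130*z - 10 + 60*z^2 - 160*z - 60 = t^2*(-6*z - 1) + t*(6*z^2 - 89*z - 15) + 60*z^2 - 290*z - 50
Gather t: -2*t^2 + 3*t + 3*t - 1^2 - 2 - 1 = -2*t^2 + 6*t - 4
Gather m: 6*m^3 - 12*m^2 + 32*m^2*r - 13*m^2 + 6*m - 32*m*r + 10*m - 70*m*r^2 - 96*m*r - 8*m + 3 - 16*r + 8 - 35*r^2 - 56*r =6*m^3 + m^2*(32*r - 25) + m*(-70*r^2 - 128*r + 8) - 35*r^2 - 72*r + 11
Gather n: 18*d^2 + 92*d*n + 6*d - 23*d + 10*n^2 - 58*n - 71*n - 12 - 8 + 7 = 18*d^2 - 17*d + 10*n^2 + n*(92*d - 129) - 13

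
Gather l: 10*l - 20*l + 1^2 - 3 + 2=-10*l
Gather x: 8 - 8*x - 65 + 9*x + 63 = x + 6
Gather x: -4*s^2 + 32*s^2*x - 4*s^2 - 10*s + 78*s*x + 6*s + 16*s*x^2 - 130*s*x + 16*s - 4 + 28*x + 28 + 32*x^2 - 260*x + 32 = -8*s^2 + 12*s + x^2*(16*s + 32) + x*(32*s^2 - 52*s - 232) + 56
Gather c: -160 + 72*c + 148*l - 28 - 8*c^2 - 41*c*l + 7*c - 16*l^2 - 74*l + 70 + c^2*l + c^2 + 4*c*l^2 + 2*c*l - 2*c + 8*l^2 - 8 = c^2*(l - 7) + c*(4*l^2 - 39*l + 77) - 8*l^2 + 74*l - 126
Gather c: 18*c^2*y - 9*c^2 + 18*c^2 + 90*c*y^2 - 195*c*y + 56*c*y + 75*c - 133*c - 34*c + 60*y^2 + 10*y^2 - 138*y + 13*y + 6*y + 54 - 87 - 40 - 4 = c^2*(18*y + 9) + c*(90*y^2 - 139*y - 92) + 70*y^2 - 119*y - 77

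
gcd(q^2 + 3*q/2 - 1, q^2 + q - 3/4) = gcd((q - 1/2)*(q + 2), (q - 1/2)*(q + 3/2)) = q - 1/2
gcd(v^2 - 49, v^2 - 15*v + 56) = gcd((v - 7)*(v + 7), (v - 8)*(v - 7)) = v - 7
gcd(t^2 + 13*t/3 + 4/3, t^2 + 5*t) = 1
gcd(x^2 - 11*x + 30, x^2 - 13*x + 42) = x - 6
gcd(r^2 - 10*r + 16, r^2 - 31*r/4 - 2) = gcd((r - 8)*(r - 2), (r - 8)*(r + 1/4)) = r - 8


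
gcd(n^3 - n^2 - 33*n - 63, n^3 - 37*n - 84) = n^2 - 4*n - 21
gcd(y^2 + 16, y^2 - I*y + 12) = y - 4*I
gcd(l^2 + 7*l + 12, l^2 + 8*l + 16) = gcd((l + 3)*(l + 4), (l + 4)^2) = l + 4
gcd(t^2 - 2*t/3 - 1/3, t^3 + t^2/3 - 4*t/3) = t - 1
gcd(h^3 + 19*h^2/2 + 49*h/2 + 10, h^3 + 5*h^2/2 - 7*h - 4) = h^2 + 9*h/2 + 2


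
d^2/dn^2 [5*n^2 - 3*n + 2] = 10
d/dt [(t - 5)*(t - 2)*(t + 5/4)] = 3*t^2 - 23*t/2 + 5/4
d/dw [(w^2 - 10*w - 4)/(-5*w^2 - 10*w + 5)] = 6*(-2*w^2 - w - 3)/(5*(w^4 + 4*w^3 + 2*w^2 - 4*w + 1))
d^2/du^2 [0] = 0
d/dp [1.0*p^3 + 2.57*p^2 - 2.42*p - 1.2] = 3.0*p^2 + 5.14*p - 2.42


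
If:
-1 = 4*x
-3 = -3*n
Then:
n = 1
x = -1/4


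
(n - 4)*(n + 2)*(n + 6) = n^3 + 4*n^2 - 20*n - 48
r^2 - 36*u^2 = (r - 6*u)*(r + 6*u)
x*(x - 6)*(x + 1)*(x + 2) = x^4 - 3*x^3 - 16*x^2 - 12*x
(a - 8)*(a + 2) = a^2 - 6*a - 16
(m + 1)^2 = m^2 + 2*m + 1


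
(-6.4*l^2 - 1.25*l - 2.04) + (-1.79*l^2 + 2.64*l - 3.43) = -8.19*l^2 + 1.39*l - 5.47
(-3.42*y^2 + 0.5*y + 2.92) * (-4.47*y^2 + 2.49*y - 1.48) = 15.2874*y^4 - 10.7508*y^3 - 6.7458*y^2 + 6.5308*y - 4.3216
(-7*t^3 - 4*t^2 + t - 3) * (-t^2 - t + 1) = 7*t^5 + 11*t^4 - 4*t^3 - 2*t^2 + 4*t - 3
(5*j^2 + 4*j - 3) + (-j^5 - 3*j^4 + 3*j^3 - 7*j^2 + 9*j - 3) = -j^5 - 3*j^4 + 3*j^3 - 2*j^2 + 13*j - 6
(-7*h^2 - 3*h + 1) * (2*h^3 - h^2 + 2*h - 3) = -14*h^5 + h^4 - 9*h^3 + 14*h^2 + 11*h - 3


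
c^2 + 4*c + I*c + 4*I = (c + 4)*(c + I)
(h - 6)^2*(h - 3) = h^3 - 15*h^2 + 72*h - 108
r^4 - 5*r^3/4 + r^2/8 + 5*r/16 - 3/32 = (r - 3/4)*(r - 1/2)^2*(r + 1/2)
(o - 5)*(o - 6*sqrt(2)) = o^2 - 6*sqrt(2)*o - 5*o + 30*sqrt(2)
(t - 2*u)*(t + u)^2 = t^3 - 3*t*u^2 - 2*u^3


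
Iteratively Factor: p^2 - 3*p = (p - 3)*(p)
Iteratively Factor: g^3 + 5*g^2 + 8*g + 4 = (g + 2)*(g^2 + 3*g + 2) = (g + 2)^2*(g + 1)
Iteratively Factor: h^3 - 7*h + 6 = (h - 1)*(h^2 + h - 6) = (h - 2)*(h - 1)*(h + 3)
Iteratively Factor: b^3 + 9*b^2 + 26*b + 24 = (b + 3)*(b^2 + 6*b + 8) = (b + 2)*(b + 3)*(b + 4)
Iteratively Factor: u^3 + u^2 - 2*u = (u)*(u^2 + u - 2) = u*(u - 1)*(u + 2)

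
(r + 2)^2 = r^2 + 4*r + 4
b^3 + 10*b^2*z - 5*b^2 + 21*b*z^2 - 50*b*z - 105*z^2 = (b - 5)*(b + 3*z)*(b + 7*z)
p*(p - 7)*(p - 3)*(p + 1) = p^4 - 9*p^3 + 11*p^2 + 21*p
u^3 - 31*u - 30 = (u - 6)*(u + 1)*(u + 5)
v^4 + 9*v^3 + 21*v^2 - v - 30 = (v - 1)*(v + 2)*(v + 3)*(v + 5)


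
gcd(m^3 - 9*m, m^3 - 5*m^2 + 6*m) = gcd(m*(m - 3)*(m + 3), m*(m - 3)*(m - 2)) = m^2 - 3*m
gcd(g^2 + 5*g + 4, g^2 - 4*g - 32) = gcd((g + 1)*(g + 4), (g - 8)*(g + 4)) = g + 4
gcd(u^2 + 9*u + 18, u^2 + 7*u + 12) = u + 3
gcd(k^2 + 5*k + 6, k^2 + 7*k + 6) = 1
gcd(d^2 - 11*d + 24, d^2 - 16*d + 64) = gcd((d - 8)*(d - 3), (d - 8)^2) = d - 8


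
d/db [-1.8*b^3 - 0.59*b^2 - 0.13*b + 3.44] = -5.4*b^2 - 1.18*b - 0.13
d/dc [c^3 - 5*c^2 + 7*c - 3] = 3*c^2 - 10*c + 7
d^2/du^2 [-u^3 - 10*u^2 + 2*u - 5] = -6*u - 20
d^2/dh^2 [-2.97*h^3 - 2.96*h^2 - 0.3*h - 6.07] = -17.82*h - 5.92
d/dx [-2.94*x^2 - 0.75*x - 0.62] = -5.88*x - 0.75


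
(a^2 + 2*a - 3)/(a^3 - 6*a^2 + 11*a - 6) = (a + 3)/(a^2 - 5*a + 6)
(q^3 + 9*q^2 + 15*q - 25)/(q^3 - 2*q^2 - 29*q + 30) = (q + 5)/(q - 6)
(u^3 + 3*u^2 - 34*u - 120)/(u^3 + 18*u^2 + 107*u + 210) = (u^2 - 2*u - 24)/(u^2 + 13*u + 42)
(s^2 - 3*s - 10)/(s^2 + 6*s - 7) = (s^2 - 3*s - 10)/(s^2 + 6*s - 7)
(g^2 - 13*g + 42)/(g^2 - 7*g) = (g - 6)/g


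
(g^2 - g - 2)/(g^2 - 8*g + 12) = (g + 1)/(g - 6)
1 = 1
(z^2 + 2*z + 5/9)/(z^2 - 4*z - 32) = (z^2 + 2*z + 5/9)/(z^2 - 4*z - 32)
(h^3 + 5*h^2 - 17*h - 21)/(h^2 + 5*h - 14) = (h^2 - 2*h - 3)/(h - 2)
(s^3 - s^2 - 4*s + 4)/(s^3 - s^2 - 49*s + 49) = (s^2 - 4)/(s^2 - 49)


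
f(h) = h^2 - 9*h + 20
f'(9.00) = 9.00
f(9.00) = 20.00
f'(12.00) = 15.00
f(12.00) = 56.00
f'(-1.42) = -11.84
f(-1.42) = 34.80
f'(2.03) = -4.94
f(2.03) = 5.85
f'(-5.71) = -20.42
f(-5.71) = 103.99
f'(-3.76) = -16.52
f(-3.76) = 67.98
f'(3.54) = -1.92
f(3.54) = 0.67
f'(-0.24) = -9.48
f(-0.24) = 22.22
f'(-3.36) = -15.72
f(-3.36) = 61.53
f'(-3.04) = -15.08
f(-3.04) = 56.60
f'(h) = 2*h - 9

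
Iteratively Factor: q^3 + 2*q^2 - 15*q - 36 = (q + 3)*(q^2 - q - 12) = (q + 3)^2*(q - 4)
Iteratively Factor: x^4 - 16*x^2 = (x)*(x^3 - 16*x) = x^2*(x^2 - 16) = x^2*(x - 4)*(x + 4)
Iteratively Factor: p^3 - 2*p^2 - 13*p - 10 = (p + 1)*(p^2 - 3*p - 10) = (p + 1)*(p + 2)*(p - 5)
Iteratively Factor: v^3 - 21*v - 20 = (v - 5)*(v^2 + 5*v + 4) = (v - 5)*(v + 4)*(v + 1)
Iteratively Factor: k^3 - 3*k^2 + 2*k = (k - 2)*(k^2 - k) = k*(k - 2)*(k - 1)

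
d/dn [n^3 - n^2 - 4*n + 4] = 3*n^2 - 2*n - 4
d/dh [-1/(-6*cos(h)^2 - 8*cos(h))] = (3*cos(h) + 2)*sin(h)/((3*cos(h) + 4)^2*cos(h)^2)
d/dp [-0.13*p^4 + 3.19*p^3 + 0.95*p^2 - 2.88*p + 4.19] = -0.52*p^3 + 9.57*p^2 + 1.9*p - 2.88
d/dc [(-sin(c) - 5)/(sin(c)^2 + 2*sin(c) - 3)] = (sin(c)^2 + 10*sin(c) + 13)*cos(c)/(sin(c)^2 + 2*sin(c) - 3)^2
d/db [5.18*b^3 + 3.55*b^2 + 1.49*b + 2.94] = 15.54*b^2 + 7.1*b + 1.49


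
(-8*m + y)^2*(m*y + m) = 64*m^3*y + 64*m^3 - 16*m^2*y^2 - 16*m^2*y + m*y^3 + m*y^2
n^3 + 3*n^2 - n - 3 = (n - 1)*(n + 1)*(n + 3)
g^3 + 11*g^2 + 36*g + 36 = (g + 2)*(g + 3)*(g + 6)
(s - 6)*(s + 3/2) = s^2 - 9*s/2 - 9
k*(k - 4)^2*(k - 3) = k^4 - 11*k^3 + 40*k^2 - 48*k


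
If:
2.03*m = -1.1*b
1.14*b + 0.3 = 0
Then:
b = -0.26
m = 0.14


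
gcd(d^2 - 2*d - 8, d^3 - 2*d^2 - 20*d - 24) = d + 2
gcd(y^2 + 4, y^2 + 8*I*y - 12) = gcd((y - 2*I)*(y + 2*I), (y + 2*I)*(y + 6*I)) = y + 2*I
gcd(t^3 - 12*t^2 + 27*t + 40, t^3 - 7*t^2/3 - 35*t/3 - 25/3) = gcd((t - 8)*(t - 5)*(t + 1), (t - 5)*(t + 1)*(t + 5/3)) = t^2 - 4*t - 5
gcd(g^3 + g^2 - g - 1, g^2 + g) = g + 1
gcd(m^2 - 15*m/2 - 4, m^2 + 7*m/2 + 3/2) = m + 1/2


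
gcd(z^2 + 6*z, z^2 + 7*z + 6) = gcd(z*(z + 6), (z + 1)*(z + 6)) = z + 6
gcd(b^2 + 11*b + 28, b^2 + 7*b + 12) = b + 4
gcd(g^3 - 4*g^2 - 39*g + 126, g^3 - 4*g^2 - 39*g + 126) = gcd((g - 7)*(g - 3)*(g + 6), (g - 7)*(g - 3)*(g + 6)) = g^3 - 4*g^2 - 39*g + 126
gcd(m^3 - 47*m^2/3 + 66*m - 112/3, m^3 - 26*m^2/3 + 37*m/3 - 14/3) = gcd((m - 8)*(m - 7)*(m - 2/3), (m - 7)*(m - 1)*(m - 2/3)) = m^2 - 23*m/3 + 14/3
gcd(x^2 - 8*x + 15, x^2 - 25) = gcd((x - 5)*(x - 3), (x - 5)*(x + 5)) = x - 5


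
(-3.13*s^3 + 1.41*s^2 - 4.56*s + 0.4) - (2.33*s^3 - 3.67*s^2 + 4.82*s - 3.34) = -5.46*s^3 + 5.08*s^2 - 9.38*s + 3.74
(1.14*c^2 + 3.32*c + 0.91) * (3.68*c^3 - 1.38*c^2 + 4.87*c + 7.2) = 4.1952*c^5 + 10.6444*c^4 + 4.319*c^3 + 23.1206*c^2 + 28.3357*c + 6.552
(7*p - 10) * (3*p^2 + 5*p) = 21*p^3 + 5*p^2 - 50*p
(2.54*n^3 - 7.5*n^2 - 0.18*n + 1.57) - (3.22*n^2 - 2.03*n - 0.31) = 2.54*n^3 - 10.72*n^2 + 1.85*n + 1.88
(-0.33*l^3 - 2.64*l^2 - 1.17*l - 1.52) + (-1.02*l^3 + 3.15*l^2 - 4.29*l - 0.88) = -1.35*l^3 + 0.51*l^2 - 5.46*l - 2.4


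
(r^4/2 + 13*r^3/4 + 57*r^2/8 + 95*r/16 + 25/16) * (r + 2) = r^5/2 + 17*r^4/4 + 109*r^3/8 + 323*r^2/16 + 215*r/16 + 25/8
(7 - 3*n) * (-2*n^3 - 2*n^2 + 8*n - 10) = 6*n^4 - 8*n^3 - 38*n^2 + 86*n - 70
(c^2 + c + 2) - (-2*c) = c^2 + 3*c + 2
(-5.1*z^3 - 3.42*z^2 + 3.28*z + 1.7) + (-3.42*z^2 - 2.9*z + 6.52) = -5.1*z^3 - 6.84*z^2 + 0.38*z + 8.22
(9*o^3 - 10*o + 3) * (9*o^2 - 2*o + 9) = 81*o^5 - 18*o^4 - 9*o^3 + 47*o^2 - 96*o + 27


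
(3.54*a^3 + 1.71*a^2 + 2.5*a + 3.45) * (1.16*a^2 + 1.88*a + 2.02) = 4.1064*a^5 + 8.6388*a^4 + 13.2656*a^3 + 12.1562*a^2 + 11.536*a + 6.969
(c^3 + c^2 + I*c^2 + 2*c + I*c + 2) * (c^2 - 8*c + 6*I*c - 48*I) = c^5 - 7*c^4 + 7*I*c^4 - 12*c^3 - 49*I*c^3 + 28*c^2 - 44*I*c^2 + 32*c - 84*I*c - 96*I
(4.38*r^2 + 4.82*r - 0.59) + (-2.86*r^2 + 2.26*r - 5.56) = 1.52*r^2 + 7.08*r - 6.15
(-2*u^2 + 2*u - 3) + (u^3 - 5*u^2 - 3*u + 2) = u^3 - 7*u^2 - u - 1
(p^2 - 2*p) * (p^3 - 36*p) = p^5 - 2*p^4 - 36*p^3 + 72*p^2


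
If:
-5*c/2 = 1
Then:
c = -2/5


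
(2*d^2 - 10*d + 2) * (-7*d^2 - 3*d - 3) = -14*d^4 + 64*d^3 + 10*d^2 + 24*d - 6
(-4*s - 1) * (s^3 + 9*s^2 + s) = -4*s^4 - 37*s^3 - 13*s^2 - s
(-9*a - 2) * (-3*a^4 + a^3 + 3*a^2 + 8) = 27*a^5 - 3*a^4 - 29*a^3 - 6*a^2 - 72*a - 16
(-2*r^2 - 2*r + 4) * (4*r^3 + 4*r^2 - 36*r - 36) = -8*r^5 - 16*r^4 + 80*r^3 + 160*r^2 - 72*r - 144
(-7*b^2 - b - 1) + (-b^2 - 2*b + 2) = -8*b^2 - 3*b + 1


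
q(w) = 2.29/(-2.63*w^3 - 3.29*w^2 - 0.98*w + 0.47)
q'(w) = 2.29*(7.89*w^2 + 6.58*w + 0.98)/(-2.63*w^3 - 3.29*w^2 - 0.98*w + 0.47)^2 = (18.0681*w^2 + 15.0682*w + 2.2442)/(2.63*w^3 + 3.29*w^2 + 0.98*w - 0.47)^2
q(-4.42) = 0.01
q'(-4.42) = 0.01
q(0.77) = -0.67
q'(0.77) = 2.08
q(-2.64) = 0.08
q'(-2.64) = 0.11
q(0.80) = -0.61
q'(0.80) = 1.82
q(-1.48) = 0.71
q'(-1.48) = 1.86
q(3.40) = -0.02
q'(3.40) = 0.01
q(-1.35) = 1.01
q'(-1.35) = 2.88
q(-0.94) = 3.43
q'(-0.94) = 9.05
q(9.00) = -0.00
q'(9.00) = 0.00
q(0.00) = 4.87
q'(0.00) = 10.16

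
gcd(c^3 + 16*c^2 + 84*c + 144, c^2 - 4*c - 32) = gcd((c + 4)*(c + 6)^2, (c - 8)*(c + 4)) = c + 4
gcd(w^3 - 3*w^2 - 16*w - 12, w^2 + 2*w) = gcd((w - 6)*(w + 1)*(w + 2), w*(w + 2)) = w + 2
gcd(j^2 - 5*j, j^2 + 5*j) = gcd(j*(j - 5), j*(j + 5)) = j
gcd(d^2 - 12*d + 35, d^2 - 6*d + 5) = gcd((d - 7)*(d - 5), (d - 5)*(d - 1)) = d - 5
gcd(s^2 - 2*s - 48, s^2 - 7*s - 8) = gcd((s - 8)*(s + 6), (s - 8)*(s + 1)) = s - 8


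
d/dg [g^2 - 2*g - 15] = 2*g - 2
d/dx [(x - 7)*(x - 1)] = 2*x - 8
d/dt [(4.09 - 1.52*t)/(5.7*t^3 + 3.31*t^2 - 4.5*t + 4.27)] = (17.328*t^3 - 64.9078*t^2 - 27.0758*t + 11.9146)/(32.49*t^6 + 37.734*t^5 - 40.3439*t^4 + 18.888*t^3 + 48.5174*t^2 - 38.43*t + 18.2329)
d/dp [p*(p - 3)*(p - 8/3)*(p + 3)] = 4*p^3 - 8*p^2 - 18*p + 24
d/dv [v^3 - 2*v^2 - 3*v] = 3*v^2 - 4*v - 3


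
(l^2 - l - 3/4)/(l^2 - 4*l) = (l^2 - l - 3/4)/(l*(l - 4))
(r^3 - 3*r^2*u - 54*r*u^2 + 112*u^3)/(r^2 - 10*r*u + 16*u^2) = r + 7*u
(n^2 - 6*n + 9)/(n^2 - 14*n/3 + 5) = 3*(n - 3)/(3*n - 5)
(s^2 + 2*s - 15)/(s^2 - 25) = (s - 3)/(s - 5)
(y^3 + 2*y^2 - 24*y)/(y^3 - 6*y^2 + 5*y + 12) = y*(y + 6)/(y^2 - 2*y - 3)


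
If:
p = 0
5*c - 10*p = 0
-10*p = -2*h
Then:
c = 0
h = 0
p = 0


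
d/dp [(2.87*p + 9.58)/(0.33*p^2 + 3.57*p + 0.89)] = (0.9471*p^2 + 10.2459*p - (0.66*p + 3.57)*(2.87*p + 9.58) + 2.5543)/(0.33*p^2 + 3.57*p + 0.89)^2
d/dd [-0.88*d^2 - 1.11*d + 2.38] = -1.76*d - 1.11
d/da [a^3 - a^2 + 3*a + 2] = 3*a^2 - 2*a + 3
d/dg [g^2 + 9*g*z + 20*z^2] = 2*g + 9*z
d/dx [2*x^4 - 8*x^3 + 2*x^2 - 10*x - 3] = 8*x^3 - 24*x^2 + 4*x - 10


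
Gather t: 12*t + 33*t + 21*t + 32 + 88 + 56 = 66*t + 176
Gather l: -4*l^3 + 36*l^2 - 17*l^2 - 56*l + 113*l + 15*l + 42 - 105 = -4*l^3 + 19*l^2 + 72*l - 63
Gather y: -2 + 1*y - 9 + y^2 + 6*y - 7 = y^2 + 7*y - 18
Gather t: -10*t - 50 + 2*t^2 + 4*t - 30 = 2*t^2 - 6*t - 80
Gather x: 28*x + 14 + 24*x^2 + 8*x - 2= 24*x^2 + 36*x + 12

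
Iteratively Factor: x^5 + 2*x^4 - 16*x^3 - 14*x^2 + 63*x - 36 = (x + 4)*(x^4 - 2*x^3 - 8*x^2 + 18*x - 9) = (x - 3)*(x + 4)*(x^3 + x^2 - 5*x + 3) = (x - 3)*(x - 1)*(x + 4)*(x^2 + 2*x - 3) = (x - 3)*(x - 1)^2*(x + 4)*(x + 3)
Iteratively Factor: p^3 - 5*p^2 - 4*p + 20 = (p + 2)*(p^2 - 7*p + 10) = (p - 2)*(p + 2)*(p - 5)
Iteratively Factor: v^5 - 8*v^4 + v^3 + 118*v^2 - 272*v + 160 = (v - 5)*(v^4 - 3*v^3 - 14*v^2 + 48*v - 32) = (v - 5)*(v - 4)*(v^3 + v^2 - 10*v + 8) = (v - 5)*(v - 4)*(v - 1)*(v^2 + 2*v - 8) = (v - 5)*(v - 4)*(v - 1)*(v + 4)*(v - 2)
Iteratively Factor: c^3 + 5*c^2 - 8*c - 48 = (c - 3)*(c^2 + 8*c + 16) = (c - 3)*(c + 4)*(c + 4)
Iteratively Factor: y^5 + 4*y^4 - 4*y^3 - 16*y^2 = (y + 4)*(y^4 - 4*y^2) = (y - 2)*(y + 4)*(y^3 + 2*y^2) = y*(y - 2)*(y + 4)*(y^2 + 2*y) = y*(y - 2)*(y + 2)*(y + 4)*(y)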